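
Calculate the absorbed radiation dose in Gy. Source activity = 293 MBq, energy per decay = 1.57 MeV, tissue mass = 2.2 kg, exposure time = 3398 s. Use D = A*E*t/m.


A = 293 MBq = 2.9300e+08 Bq
E = 1.57 MeV = 2.51514e-13 J
D = A*E*t/m = 2.9300e+08*2.51514e-13*3398/2.2
D = 0.1138 Gy


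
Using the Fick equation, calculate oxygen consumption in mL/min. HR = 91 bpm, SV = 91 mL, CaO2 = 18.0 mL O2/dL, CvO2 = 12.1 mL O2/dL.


CO = HR*SV = 91*91/1000 = 8.281 L/min
a-v O2 diff = 18.0 - 12.1 = 5.9 mL/dL
VO2 = CO * (CaO2-CvO2) * 10 dL/L
VO2 = 8.281 * 5.9 * 10
VO2 = 488.6 mL/min


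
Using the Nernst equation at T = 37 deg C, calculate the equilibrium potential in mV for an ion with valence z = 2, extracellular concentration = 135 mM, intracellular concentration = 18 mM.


E = (RT/(zF)) * ln(C_out/C_in)
T = 37 + 273.15 = 310.15 K
E = (8.314 * 310.15 / (2 * 96485)) * ln(135/18)
E = 26.92 mV


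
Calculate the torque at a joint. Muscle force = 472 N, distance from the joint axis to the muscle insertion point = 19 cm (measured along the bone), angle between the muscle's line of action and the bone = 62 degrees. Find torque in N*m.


Torque = F * d * sin(theta)   (moment arm = d*sin(theta))
d = 19 cm = 0.19 m
Torque = 472 * 0.19 * sin(62)
Torque = 79.18 N*m


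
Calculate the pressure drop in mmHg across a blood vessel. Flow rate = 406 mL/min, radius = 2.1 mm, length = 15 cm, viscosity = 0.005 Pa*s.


dP = 8*mu*L*Q / (pi*r^4)
Q = 406 mL/min = 6.76667e-06 m^3/s
dP = 664.506 Pa = 664.506 / 133.322 mmHg = 4.984 mmHg


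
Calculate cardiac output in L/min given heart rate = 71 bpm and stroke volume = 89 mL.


CO = HR * SV
CO = 71 * 89 / 1000
CO = 6.319 L/min


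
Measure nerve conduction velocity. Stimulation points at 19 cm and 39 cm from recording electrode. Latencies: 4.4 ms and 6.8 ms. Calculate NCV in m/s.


Distance = (39 - 19) / 100 = 0.2 m
dt = (6.8 - 4.4) / 1000 = 0.0024 s
NCV = dist / dt = 83.33 m/s


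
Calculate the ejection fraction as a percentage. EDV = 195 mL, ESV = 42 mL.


SV = EDV - ESV = 195 - 42 = 153 mL
EF = SV/EDV * 100 = 153/195 * 100
EF = 78.46%


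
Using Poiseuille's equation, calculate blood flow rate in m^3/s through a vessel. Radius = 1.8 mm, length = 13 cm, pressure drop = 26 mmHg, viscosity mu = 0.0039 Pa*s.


Q = pi*r^4*dP / (8*mu*L)
r = 0.0018 m, L = 0.13 m
dP = 26 mmHg = 3466.372 Pa
Q = 2.8185e-05 m^3/s


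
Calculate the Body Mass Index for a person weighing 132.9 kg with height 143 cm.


BMI = weight / height^2
height = 143 cm = 1.43 m
BMI = 132.9 / 1.43^2
BMI = 64.99 kg/m^2


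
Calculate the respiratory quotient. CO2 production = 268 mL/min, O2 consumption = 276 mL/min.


RQ = VCO2 / VO2
RQ = 268 / 276
RQ = 0.971


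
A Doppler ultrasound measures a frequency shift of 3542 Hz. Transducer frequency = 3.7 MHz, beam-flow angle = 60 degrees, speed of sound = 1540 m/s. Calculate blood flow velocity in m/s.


v = fd * c / (2 * f0 * cos(theta))
v = 3542 * 1540 / (2 * 3.7000e+06 * cos(60))
v = 1.474 m/s


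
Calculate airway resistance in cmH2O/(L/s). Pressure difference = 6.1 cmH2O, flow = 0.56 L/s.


R = dP / flow
R = 6.1 / 0.56
R = 10.89 cmH2O/(L/s)


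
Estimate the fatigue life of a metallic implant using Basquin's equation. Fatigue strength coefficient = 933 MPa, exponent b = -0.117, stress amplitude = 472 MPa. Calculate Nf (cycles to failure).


sigma_a = sigma_f' * (2Nf)^b
2Nf = (sigma_a/sigma_f')^(1/b)
2Nf = (472/933)^(1/-0.117)
2Nf = 338.37532
Nf = 169.2


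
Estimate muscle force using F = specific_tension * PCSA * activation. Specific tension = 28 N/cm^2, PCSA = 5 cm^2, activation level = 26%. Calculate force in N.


F = sigma * PCSA * activation
F = 28 * 5 * 0.26
F = 36.4 N


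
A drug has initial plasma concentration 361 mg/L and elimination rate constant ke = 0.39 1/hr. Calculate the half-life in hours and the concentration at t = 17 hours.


t_half = ln(2) / ke = 0.693147 / 0.39 = 1.777 hr
C(t) = C0 * exp(-ke*t) = 361 * exp(-0.39*17)
C(17) = 0.4766 mg/L


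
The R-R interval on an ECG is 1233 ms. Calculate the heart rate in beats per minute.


HR = 60 / RR_interval(s)
RR = 1233 ms = 1.233 s
HR = 60 / 1.233 = 48.66 bpm


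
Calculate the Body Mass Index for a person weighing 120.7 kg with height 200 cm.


BMI = weight / height^2
height = 200 cm = 2 m
BMI = 120.7 / 2^2
BMI = 30.18 kg/m^2


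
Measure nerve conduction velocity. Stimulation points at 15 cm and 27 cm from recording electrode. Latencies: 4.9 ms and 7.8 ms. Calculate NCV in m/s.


Distance = (27 - 15) / 100 = 0.12 m
dt = (7.8 - 4.9) / 1000 = 0.0029 s
NCV = dist / dt = 41.38 m/s


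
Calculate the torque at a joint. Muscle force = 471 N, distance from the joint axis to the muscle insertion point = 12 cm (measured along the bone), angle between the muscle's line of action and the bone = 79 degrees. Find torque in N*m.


Torque = F * d * sin(theta)   (moment arm = d*sin(theta))
d = 12 cm = 0.12 m
Torque = 471 * 0.12 * sin(79)
Torque = 55.48 N*m


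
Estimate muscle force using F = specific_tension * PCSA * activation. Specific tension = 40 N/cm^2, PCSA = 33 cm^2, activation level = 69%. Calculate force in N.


F = sigma * PCSA * activation
F = 40 * 33 * 0.69
F = 910.8 N


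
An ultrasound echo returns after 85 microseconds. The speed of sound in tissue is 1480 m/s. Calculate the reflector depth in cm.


depth = c * t / 2
t = 85 us = 8.5000e-05 s
depth = 1480 * 8.5000e-05 / 2
depth = 0.0629 m = 6.29 cm


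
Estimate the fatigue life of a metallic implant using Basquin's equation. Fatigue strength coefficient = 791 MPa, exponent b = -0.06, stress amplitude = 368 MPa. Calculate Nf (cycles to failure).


sigma_a = sigma_f' * (2Nf)^b
2Nf = (sigma_a/sigma_f')^(1/b)
2Nf = (368/791)^(1/-0.06)
2Nf = 345788.93
Nf = 1.729e+05


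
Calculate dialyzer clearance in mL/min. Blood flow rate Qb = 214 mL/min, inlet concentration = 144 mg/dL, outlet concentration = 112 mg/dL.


K = Qb * (Cb_in - Cb_out) / Cb_in
K = 214 * (144 - 112) / 144
K = 47.56 mL/min


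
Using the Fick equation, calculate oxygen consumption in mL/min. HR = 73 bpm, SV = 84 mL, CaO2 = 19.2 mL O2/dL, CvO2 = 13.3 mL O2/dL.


CO = HR*SV = 73*84/1000 = 6.132 L/min
a-v O2 diff = 19.2 - 13.3 = 5.9 mL/dL
VO2 = CO * (CaO2-CvO2) * 10 dL/L
VO2 = 6.132 * 5.9 * 10
VO2 = 361.8 mL/min


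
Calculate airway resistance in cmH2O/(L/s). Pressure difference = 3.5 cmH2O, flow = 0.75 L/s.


R = dP / flow
R = 3.5 / 0.75
R = 4.667 cmH2O/(L/s)


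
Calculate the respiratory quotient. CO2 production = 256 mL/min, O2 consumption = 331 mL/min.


RQ = VCO2 / VO2
RQ = 256 / 331
RQ = 0.7734


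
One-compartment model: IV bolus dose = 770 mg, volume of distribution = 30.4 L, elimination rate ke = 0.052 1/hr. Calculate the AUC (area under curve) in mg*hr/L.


C0 = Dose/Vd = 770/30.4 = 25.3289 mg/L
AUC = C0/ke = 25.3289/0.052
AUC = 487.1 mg*hr/L


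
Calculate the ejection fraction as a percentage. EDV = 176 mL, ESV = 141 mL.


SV = EDV - ESV = 176 - 141 = 35 mL
EF = SV/EDV * 100 = 35/176 * 100
EF = 19.89%


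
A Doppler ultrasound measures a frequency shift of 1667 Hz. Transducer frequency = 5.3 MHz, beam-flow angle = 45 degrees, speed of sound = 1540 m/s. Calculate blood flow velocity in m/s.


v = fd * c / (2 * f0 * cos(theta))
v = 1667 * 1540 / (2 * 5.3000e+06 * cos(45))
v = 0.3425 m/s


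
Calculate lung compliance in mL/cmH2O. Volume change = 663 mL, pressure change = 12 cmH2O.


C = dV / dP
C = 663 / 12
C = 55.25 mL/cmH2O


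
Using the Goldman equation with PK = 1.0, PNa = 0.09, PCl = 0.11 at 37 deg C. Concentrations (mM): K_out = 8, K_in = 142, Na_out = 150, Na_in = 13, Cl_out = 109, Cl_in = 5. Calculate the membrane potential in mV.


Vm = (RT/F)*ln((PK*Ko + PNa*Nao + PCl*Cli)/(PK*Ki + PNa*Nai + PCl*Clo))
Numer = 22.05, Denom = 155.16
Vm = -52.14 mV


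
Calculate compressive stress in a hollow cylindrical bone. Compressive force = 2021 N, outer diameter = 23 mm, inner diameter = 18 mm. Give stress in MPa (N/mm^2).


A = pi*(r_o^2 - r_i^2)
r_o = 11.5 mm, r_i = 9 mm
A = 161.007 mm^2
sigma = F/A = 2021 / 161.007
sigma = 12.55 MPa


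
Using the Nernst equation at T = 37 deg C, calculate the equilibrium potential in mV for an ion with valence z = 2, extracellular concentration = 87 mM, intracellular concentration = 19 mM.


E = (RT/(zF)) * ln(C_out/C_in)
T = 37 + 273.15 = 310.15 K
E = (8.314 * 310.15 / (2 * 96485)) * ln(87/19)
E = 20.33 mV


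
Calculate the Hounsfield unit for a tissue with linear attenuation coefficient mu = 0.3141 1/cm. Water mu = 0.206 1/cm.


HU = ((mu_tissue - mu_water) / mu_water) * 1000
HU = ((0.3141 - 0.206) / 0.206) * 1000
HU = 524.8


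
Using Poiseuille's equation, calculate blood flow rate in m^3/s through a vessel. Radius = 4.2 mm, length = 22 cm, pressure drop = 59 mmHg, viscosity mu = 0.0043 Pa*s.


Q = pi*r^4*dP / (8*mu*L)
r = 0.0042 m, L = 0.22 m
dP = 59 mmHg = 7865.998 Pa
Q = 0.001016 m^3/s


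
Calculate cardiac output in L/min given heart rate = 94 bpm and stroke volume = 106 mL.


CO = HR * SV
CO = 94 * 106 / 1000
CO = 9.964 L/min


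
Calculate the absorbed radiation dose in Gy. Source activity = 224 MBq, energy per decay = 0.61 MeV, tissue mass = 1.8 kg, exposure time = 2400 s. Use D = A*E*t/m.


A = 224 MBq = 2.2400e+08 Bq
E = 0.61 MeV = 9.7722e-14 J
D = A*E*t/m = 2.2400e+08*9.7722e-14*2400/1.8
D = 0.02919 Gy


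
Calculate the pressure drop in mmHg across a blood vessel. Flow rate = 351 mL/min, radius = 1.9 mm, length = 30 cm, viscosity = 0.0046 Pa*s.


dP = 8*mu*L*Q / (pi*r^4)
Q = 351 mL/min = 5.85e-06 m^3/s
dP = 1577.47 Pa = 1577.47 / 133.322 mmHg = 11.83 mmHg


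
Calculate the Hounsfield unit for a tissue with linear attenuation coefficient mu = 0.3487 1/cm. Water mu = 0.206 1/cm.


HU = ((mu_tissue - mu_water) / mu_water) * 1000
HU = ((0.3487 - 0.206) / 0.206) * 1000
HU = 692.7


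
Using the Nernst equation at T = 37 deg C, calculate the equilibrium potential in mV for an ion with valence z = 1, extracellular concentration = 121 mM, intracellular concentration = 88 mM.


E = (RT/(zF)) * ln(C_out/C_in)
T = 37 + 273.15 = 310.15 K
E = (8.314 * 310.15 / (1 * 96485)) * ln(121/88)
E = 8.511 mV


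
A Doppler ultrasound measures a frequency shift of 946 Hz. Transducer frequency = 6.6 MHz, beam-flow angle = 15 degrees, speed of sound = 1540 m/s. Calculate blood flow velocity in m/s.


v = fd * c / (2 * f0 * cos(theta))
v = 946 * 1540 / (2 * 6.6000e+06 * cos(15))
v = 0.1143 m/s


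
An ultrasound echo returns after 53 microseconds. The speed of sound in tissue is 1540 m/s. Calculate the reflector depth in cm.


depth = c * t / 2
t = 53 us = 5.3000e-05 s
depth = 1540 * 5.3000e-05 / 2
depth = 0.04081 m = 4.081 cm


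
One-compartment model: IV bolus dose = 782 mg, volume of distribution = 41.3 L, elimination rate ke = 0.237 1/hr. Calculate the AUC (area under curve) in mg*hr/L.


C0 = Dose/Vd = 782/41.3 = 18.9346 mg/L
AUC = C0/ke = 18.9346/0.237
AUC = 79.89 mg*hr/L


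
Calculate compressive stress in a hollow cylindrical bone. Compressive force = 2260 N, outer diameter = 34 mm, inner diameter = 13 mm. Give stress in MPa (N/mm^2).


A = pi*(r_o^2 - r_i^2)
r_o = 17 mm, r_i = 6.5 mm
A = 775.188 mm^2
sigma = F/A = 2260 / 775.188
sigma = 2.915 MPa


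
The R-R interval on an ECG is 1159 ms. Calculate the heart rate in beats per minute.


HR = 60 / RR_interval(s)
RR = 1159 ms = 1.159 s
HR = 60 / 1.159 = 51.77 bpm


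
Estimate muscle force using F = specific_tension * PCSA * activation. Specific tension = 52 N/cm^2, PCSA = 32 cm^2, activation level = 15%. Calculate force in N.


F = sigma * PCSA * activation
F = 52 * 32 * 0.15
F = 249.6 N


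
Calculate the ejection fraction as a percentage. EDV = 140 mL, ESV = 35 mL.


SV = EDV - ESV = 140 - 35 = 105 mL
EF = SV/EDV * 100 = 105/140 * 100
EF = 75%


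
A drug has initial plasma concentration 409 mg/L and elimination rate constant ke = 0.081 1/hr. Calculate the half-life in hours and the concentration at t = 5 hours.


t_half = ln(2) / ke = 0.693147 / 0.081 = 8.557 hr
C(t) = C0 * exp(-ke*t) = 409 * exp(-0.081*5)
C(5) = 272.8 mg/L


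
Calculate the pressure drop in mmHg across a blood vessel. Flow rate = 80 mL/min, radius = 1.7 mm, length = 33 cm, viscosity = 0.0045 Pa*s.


dP = 8*mu*L*Q / (pi*r^4)
Q = 80 mL/min = 1.33333e-06 m^3/s
dP = 603.682 Pa = 603.682 / 133.322 mmHg = 4.528 mmHg


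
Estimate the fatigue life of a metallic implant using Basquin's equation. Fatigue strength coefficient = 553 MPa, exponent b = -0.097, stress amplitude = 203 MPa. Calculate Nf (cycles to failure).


sigma_a = sigma_f' * (2Nf)^b
2Nf = (sigma_a/sigma_f')^(1/b)
2Nf = (203/553)^(1/-0.097)
2Nf = 30683.004
Nf = 1.534e+04


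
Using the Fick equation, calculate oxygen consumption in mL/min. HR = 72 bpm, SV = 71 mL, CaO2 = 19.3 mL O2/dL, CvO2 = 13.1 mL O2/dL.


CO = HR*SV = 72*71/1000 = 5.112 L/min
a-v O2 diff = 19.3 - 13.1 = 6.2 mL/dL
VO2 = CO * (CaO2-CvO2) * 10 dL/L
VO2 = 5.112 * 6.2 * 10
VO2 = 316.9 mL/min


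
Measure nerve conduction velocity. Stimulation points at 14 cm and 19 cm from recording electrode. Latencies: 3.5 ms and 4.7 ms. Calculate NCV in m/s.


Distance = (19 - 14) / 100 = 0.05 m
dt = (4.7 - 3.5) / 1000 = 0.0012 s
NCV = dist / dt = 41.67 m/s


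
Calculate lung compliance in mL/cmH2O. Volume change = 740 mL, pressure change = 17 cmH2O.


C = dV / dP
C = 740 / 17
C = 43.53 mL/cmH2O


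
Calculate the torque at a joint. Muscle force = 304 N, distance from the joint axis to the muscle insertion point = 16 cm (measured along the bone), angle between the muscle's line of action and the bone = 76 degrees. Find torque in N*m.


Torque = F * d * sin(theta)   (moment arm = d*sin(theta))
d = 16 cm = 0.16 m
Torque = 304 * 0.16 * sin(76)
Torque = 47.2 N*m


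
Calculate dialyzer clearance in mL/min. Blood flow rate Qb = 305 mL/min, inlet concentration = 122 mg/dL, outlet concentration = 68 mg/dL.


K = Qb * (Cb_in - Cb_out) / Cb_in
K = 305 * (122 - 68) / 122
K = 135 mL/min


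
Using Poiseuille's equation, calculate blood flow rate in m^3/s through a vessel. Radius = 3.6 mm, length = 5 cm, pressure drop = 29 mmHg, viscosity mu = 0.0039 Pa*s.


Q = pi*r^4*dP / (8*mu*L)
r = 0.0036 m, L = 0.05 m
dP = 29 mmHg = 3866.338 Pa
Q = 0.001308 m^3/s


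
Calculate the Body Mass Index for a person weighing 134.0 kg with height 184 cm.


BMI = weight / height^2
height = 184 cm = 1.84 m
BMI = 134.0 / 1.84^2
BMI = 39.58 kg/m^2


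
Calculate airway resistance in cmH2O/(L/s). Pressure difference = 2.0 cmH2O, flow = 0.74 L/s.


R = dP / flow
R = 2.0 / 0.74
R = 2.703 cmH2O/(L/s)


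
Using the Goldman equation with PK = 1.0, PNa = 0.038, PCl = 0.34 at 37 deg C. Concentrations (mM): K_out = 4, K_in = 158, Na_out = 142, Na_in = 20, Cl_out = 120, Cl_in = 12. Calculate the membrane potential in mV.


Vm = (RT/F)*ln((PK*Ko + PNa*Nao + PCl*Cli)/(PK*Ki + PNa*Nai + PCl*Clo))
Numer = 13.476, Denom = 199.56
Vm = -72.03 mV


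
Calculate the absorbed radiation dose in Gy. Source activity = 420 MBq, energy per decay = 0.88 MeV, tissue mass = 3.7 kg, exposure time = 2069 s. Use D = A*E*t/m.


A = 420 MBq = 4.2000e+08 Bq
E = 0.88 MeV = 1.40976e-13 J
D = A*E*t/m = 4.2000e+08*1.40976e-13*2069/3.7
D = 0.03311 Gy


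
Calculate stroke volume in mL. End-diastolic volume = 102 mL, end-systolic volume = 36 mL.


SV = EDV - ESV
SV = 102 - 36
SV = 66 mL


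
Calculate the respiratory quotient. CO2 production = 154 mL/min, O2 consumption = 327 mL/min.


RQ = VCO2 / VO2
RQ = 154 / 327
RQ = 0.4709


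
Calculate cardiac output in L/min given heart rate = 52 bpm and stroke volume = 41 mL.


CO = HR * SV
CO = 52 * 41 / 1000
CO = 2.132 L/min


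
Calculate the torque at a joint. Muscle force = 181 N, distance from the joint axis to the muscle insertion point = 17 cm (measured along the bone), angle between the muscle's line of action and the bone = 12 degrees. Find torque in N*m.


Torque = F * d * sin(theta)   (moment arm = d*sin(theta))
d = 17 cm = 0.17 m
Torque = 181 * 0.17 * sin(12)
Torque = 6.397 N*m


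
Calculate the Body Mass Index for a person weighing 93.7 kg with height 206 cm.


BMI = weight / height^2
height = 206 cm = 2.06 m
BMI = 93.7 / 2.06^2
BMI = 22.08 kg/m^2


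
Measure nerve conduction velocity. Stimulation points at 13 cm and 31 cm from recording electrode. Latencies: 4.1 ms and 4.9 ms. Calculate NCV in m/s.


Distance = (31 - 13) / 100 = 0.18 m
dt = (4.9 - 4.1) / 1000 = 8.0000e-04 s
NCV = dist / dt = 225 m/s


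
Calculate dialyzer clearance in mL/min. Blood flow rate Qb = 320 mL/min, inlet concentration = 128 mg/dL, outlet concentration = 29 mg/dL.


K = Qb * (Cb_in - Cb_out) / Cb_in
K = 320 * (128 - 29) / 128
K = 247.5 mL/min


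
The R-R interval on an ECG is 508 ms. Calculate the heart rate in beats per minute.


HR = 60 / RR_interval(s)
RR = 508 ms = 0.508 s
HR = 60 / 0.508 = 118.1 bpm


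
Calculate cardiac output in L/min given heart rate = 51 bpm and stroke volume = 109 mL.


CO = HR * SV
CO = 51 * 109 / 1000
CO = 5.559 L/min


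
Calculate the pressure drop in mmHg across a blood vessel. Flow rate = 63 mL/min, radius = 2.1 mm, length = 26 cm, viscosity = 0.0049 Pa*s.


dP = 8*mu*L*Q / (pi*r^4)
Q = 63 mL/min = 1.05e-06 m^3/s
dP = 175.155 Pa = 175.155 / 133.322 mmHg = 1.314 mmHg


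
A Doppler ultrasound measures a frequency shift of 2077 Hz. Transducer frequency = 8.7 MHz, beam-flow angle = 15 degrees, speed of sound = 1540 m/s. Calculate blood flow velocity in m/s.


v = fd * c / (2 * f0 * cos(theta))
v = 2077 * 1540 / (2 * 8.7000e+06 * cos(15))
v = 0.1903 m/s


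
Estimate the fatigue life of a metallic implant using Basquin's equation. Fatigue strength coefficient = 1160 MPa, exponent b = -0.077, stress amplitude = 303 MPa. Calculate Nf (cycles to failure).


sigma_a = sigma_f' * (2Nf)^b
2Nf = (sigma_a/sigma_f')^(1/b)
2Nf = (303/1160)^(1/-0.077)
2Nf = 37293064
Nf = 1.8647e+07


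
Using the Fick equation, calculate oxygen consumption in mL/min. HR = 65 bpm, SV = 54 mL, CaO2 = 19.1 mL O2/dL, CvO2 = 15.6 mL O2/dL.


CO = HR*SV = 65*54/1000 = 3.51 L/min
a-v O2 diff = 19.1 - 15.6 = 3.5 mL/dL
VO2 = CO * (CaO2-CvO2) * 10 dL/L
VO2 = 3.51 * 3.5 * 10
VO2 = 122.9 mL/min


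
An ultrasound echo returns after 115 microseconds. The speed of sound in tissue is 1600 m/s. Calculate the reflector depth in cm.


depth = c * t / 2
t = 115 us = 1.1500e-04 s
depth = 1600 * 1.1500e-04 / 2
depth = 0.092 m = 9.2 cm


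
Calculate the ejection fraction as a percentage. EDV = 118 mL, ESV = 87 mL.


SV = EDV - ESV = 118 - 87 = 31 mL
EF = SV/EDV * 100 = 31/118 * 100
EF = 26.27%


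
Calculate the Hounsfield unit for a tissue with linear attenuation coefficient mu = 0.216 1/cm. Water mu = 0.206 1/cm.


HU = ((mu_tissue - mu_water) / mu_water) * 1000
HU = ((0.216 - 0.206) / 0.206) * 1000
HU = 48.54


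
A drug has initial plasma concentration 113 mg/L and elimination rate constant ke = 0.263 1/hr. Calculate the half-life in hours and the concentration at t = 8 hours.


t_half = ln(2) / ke = 0.693147 / 0.263 = 2.636 hr
C(t) = C0 * exp(-ke*t) = 113 * exp(-0.263*8)
C(8) = 13.78 mg/L


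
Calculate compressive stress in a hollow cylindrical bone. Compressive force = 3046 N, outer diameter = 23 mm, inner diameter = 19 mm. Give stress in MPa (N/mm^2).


A = pi*(r_o^2 - r_i^2)
r_o = 11.5 mm, r_i = 9.5 mm
A = 131.947 mm^2
sigma = F/A = 3046 / 131.947
sigma = 23.09 MPa


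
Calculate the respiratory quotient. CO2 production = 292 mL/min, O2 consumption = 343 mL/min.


RQ = VCO2 / VO2
RQ = 292 / 343
RQ = 0.8513


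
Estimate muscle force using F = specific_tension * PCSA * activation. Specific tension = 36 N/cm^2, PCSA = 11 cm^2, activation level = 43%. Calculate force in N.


F = sigma * PCSA * activation
F = 36 * 11 * 0.43
F = 170.3 N


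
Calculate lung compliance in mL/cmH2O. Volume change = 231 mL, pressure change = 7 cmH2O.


C = dV / dP
C = 231 / 7
C = 33 mL/cmH2O


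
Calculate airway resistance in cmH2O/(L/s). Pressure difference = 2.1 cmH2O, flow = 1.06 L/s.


R = dP / flow
R = 2.1 / 1.06
R = 1.981 cmH2O/(L/s)


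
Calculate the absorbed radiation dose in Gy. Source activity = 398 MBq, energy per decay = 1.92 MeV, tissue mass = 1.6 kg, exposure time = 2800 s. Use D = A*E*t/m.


A = 398 MBq = 3.9800e+08 Bq
E = 1.92 MeV = 3.07584e-13 J
D = A*E*t/m = 3.9800e+08*3.07584e-13*2800/1.6
D = 0.2142 Gy


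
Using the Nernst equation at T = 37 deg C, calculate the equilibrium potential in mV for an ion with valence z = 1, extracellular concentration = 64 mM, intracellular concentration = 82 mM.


E = (RT/(zF)) * ln(C_out/C_in)
T = 37 + 273.15 = 310.15 K
E = (8.314 * 310.15 / (1 * 96485)) * ln(64/82)
E = -6.623 mV


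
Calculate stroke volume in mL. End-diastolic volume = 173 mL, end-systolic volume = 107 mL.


SV = EDV - ESV
SV = 173 - 107
SV = 66 mL


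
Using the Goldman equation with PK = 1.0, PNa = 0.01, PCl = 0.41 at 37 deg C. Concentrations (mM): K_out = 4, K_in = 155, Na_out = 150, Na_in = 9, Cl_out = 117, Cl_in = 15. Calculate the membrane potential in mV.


Vm = (RT/F)*ln((PK*Ko + PNa*Nao + PCl*Cli)/(PK*Ki + PNa*Nai + PCl*Clo))
Numer = 11.65, Denom = 203.06
Vm = -76.39 mV


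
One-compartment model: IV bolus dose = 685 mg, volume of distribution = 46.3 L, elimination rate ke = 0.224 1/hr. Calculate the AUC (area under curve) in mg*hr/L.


C0 = Dose/Vd = 685/46.3 = 14.7948 mg/L
AUC = C0/ke = 14.7948/0.224
AUC = 66.05 mg*hr/L


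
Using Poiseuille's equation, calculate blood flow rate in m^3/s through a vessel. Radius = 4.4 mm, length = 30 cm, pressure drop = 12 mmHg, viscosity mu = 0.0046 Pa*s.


Q = pi*r^4*dP / (8*mu*L)
r = 0.0044 m, L = 0.3 m
dP = 12 mmHg = 1599.864 Pa
Q = 1.7064e-04 m^3/s


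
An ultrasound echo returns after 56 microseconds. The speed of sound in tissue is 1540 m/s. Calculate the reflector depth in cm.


depth = c * t / 2
t = 56 us = 5.6000e-05 s
depth = 1540 * 5.6000e-05 / 2
depth = 0.04312 m = 4.312 cm


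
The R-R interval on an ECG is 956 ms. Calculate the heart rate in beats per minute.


HR = 60 / RR_interval(s)
RR = 956 ms = 0.956 s
HR = 60 / 0.956 = 62.76 bpm


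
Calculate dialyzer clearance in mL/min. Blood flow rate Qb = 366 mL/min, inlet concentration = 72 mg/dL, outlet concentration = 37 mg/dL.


K = Qb * (Cb_in - Cb_out) / Cb_in
K = 366 * (72 - 37) / 72
K = 177.9 mL/min


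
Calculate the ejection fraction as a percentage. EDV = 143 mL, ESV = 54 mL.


SV = EDV - ESV = 143 - 54 = 89 mL
EF = SV/EDV * 100 = 89/143 * 100
EF = 62.24%


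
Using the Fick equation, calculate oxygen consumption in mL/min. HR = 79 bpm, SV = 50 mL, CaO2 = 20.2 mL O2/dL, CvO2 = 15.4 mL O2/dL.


CO = HR*SV = 79*50/1000 = 3.95 L/min
a-v O2 diff = 20.2 - 15.4 = 4.8 mL/dL
VO2 = CO * (CaO2-CvO2) * 10 dL/L
VO2 = 3.95 * 4.8 * 10
VO2 = 189.6 mL/min


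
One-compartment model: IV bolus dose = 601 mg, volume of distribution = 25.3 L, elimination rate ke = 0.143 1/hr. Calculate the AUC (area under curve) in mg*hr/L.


C0 = Dose/Vd = 601/25.3 = 23.7549 mg/L
AUC = C0/ke = 23.7549/0.143
AUC = 166.1 mg*hr/L


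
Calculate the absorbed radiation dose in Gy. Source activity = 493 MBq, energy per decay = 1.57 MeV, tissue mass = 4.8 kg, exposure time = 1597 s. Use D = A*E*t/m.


A = 493 MBq = 4.9300e+08 Bq
E = 1.57 MeV = 2.51514e-13 J
D = A*E*t/m = 4.9300e+08*2.51514e-13*1597/4.8
D = 0.04125 Gy


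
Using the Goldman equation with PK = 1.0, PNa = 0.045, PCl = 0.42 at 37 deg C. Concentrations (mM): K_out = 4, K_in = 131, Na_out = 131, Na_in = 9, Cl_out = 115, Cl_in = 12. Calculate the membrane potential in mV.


Vm = (RT/F)*ln((PK*Ko + PNa*Nao + PCl*Cli)/(PK*Ki + PNa*Nai + PCl*Clo))
Numer = 14.935, Denom = 179.705
Vm = -66.48 mV


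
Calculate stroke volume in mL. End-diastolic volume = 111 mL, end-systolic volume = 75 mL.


SV = EDV - ESV
SV = 111 - 75
SV = 36 mL


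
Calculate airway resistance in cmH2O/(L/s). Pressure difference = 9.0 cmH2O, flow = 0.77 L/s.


R = dP / flow
R = 9.0 / 0.77
R = 11.69 cmH2O/(L/s)


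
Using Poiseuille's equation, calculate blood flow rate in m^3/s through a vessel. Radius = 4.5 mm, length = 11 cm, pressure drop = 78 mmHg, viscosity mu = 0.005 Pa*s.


Q = pi*r^4*dP / (8*mu*L)
r = 0.0045 m, L = 0.11 m
dP = 78 mmHg = 10399.116 Pa
Q = 0.003045 m^3/s


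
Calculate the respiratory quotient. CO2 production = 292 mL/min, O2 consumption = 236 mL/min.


RQ = VCO2 / VO2
RQ = 292 / 236
RQ = 1.237


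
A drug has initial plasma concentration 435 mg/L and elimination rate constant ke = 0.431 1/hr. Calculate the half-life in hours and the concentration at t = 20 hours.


t_half = ln(2) / ke = 0.693147 / 0.431 = 1.608 hr
C(t) = C0 * exp(-ke*t) = 435 * exp(-0.431*20)
C(20) = 0.0785 mg/L


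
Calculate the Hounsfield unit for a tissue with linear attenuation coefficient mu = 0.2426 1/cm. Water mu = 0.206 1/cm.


HU = ((mu_tissue - mu_water) / mu_water) * 1000
HU = ((0.2426 - 0.206) / 0.206) * 1000
HU = 177.7


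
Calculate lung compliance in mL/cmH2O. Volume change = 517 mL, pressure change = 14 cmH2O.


C = dV / dP
C = 517 / 14
C = 36.93 mL/cmH2O


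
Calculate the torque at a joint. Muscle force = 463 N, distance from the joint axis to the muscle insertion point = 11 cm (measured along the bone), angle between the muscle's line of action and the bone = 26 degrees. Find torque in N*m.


Torque = F * d * sin(theta)   (moment arm = d*sin(theta))
d = 11 cm = 0.11 m
Torque = 463 * 0.11 * sin(26)
Torque = 22.33 N*m


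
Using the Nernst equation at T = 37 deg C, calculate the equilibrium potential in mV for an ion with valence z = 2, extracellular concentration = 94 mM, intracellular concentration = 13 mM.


E = (RT/(zF)) * ln(C_out/C_in)
T = 37 + 273.15 = 310.15 K
E = (8.314 * 310.15 / (2 * 96485)) * ln(94/13)
E = 26.44 mV


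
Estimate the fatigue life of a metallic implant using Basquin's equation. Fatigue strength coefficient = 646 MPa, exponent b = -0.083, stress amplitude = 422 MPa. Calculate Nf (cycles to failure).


sigma_a = sigma_f' * (2Nf)^b
2Nf = (sigma_a/sigma_f')^(1/b)
2Nf = (422/646)^(1/-0.083)
2Nf = 169.02565
Nf = 84.51


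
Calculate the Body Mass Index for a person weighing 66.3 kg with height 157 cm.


BMI = weight / height^2
height = 157 cm = 1.57 m
BMI = 66.3 / 1.57^2
BMI = 26.9 kg/m^2


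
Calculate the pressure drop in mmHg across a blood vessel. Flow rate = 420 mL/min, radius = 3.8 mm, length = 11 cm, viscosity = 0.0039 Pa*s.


dP = 8*mu*L*Q / (pi*r^4)
Q = 420 mL/min = 7e-06 m^3/s
dP = 36.6742 Pa = 36.6742 / 133.322 mmHg = 0.2751 mmHg


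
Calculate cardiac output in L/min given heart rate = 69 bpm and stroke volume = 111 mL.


CO = HR * SV
CO = 69 * 111 / 1000
CO = 7.659 L/min


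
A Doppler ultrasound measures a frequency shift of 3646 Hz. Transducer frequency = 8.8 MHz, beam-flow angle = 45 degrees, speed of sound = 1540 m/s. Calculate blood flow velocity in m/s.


v = fd * c / (2 * f0 * cos(theta))
v = 3646 * 1540 / (2 * 8.8000e+06 * cos(45))
v = 0.4512 m/s


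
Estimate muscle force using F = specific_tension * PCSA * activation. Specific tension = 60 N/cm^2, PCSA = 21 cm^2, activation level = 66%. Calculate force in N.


F = sigma * PCSA * activation
F = 60 * 21 * 0.66
F = 831.6 N


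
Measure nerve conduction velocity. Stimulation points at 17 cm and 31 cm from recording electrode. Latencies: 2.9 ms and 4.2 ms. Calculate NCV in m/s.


Distance = (31 - 17) / 100 = 0.14 m
dt = (4.2 - 2.9) / 1000 = 0.0013 s
NCV = dist / dt = 107.7 m/s


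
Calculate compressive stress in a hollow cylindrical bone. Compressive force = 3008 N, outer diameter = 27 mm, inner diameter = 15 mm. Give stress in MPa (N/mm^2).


A = pi*(r_o^2 - r_i^2)
r_o = 13.5 mm, r_i = 7.5 mm
A = 395.841 mm^2
sigma = F/A = 3008 / 395.841
sigma = 7.599 MPa


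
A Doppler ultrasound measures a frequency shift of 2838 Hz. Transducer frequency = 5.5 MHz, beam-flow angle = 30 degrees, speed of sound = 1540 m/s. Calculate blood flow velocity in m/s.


v = fd * c / (2 * f0 * cos(theta))
v = 2838 * 1540 / (2 * 5.5000e+06 * cos(30))
v = 0.4588 m/s


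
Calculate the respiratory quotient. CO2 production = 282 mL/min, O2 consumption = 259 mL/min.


RQ = VCO2 / VO2
RQ = 282 / 259
RQ = 1.089


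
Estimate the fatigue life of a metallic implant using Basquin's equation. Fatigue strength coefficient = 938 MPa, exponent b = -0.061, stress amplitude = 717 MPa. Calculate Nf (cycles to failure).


sigma_a = sigma_f' * (2Nf)^b
2Nf = (sigma_a/sigma_f')^(1/b)
2Nf = (717/938)^(1/-0.061)
2Nf = 81.817698
Nf = 40.91


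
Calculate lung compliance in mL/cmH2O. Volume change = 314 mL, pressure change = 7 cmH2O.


C = dV / dP
C = 314 / 7
C = 44.86 mL/cmH2O


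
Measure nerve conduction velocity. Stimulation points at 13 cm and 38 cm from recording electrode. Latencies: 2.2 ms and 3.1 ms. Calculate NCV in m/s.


Distance = (38 - 13) / 100 = 0.25 m
dt = (3.1 - 2.2) / 1000 = 9.0000e-04 s
NCV = dist / dt = 277.8 m/s


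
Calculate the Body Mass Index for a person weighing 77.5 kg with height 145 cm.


BMI = weight / height^2
height = 145 cm = 1.45 m
BMI = 77.5 / 1.45^2
BMI = 36.86 kg/m^2


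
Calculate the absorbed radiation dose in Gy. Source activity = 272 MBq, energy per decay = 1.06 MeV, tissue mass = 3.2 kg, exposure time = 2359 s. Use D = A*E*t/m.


A = 272 MBq = 2.7200e+08 Bq
E = 1.06 MeV = 1.69812e-13 J
D = A*E*t/m = 2.7200e+08*1.69812e-13*2359/3.2
D = 0.03405 Gy


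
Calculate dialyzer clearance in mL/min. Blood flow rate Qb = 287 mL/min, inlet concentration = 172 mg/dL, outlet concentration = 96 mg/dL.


K = Qb * (Cb_in - Cb_out) / Cb_in
K = 287 * (172 - 96) / 172
K = 126.8 mL/min


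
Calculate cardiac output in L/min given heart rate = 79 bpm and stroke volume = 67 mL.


CO = HR * SV
CO = 79 * 67 / 1000
CO = 5.293 L/min


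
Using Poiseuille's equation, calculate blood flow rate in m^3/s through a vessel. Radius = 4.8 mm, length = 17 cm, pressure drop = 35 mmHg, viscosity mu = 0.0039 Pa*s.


Q = pi*r^4*dP / (8*mu*L)
r = 0.0048 m, L = 0.17 m
dP = 35 mmHg = 4666.27 Pa
Q = 0.001467 m^3/s


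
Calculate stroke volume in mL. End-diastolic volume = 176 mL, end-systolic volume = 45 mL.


SV = EDV - ESV
SV = 176 - 45
SV = 131 mL


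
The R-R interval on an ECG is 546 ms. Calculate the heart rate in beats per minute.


HR = 60 / RR_interval(s)
RR = 546 ms = 0.546 s
HR = 60 / 0.546 = 109.9 bpm


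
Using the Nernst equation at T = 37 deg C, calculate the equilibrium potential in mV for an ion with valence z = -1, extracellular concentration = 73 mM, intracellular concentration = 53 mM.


E = (RT/(zF)) * ln(C_out/C_in)
T = 37 + 273.15 = 310.15 K
E = (8.314 * 310.15 / (-1 * 96485)) * ln(73/53)
E = -8.557 mV


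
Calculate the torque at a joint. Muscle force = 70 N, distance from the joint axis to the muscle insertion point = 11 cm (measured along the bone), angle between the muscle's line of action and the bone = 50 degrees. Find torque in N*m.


Torque = F * d * sin(theta)   (moment arm = d*sin(theta))
d = 11 cm = 0.11 m
Torque = 70 * 0.11 * sin(50)
Torque = 5.899 N*m


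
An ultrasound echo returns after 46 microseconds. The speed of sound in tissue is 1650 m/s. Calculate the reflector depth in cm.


depth = c * t / 2
t = 46 us = 4.6000e-05 s
depth = 1650 * 4.6000e-05 / 2
depth = 0.03795 m = 3.795 cm


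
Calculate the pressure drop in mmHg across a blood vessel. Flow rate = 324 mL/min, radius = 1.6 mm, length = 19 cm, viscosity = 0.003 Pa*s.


dP = 8*mu*L*Q / (pi*r^4)
Q = 324 mL/min = 5.4e-06 m^3/s
dP = 1195.99 Pa = 1195.99 / 133.322 mmHg = 8.971 mmHg


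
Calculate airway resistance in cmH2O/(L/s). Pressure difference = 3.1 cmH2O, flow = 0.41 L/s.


R = dP / flow
R = 3.1 / 0.41
R = 7.561 cmH2O/(L/s)


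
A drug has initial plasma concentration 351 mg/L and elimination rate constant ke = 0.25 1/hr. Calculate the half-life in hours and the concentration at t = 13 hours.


t_half = ln(2) / ke = 0.693147 / 0.25 = 2.773 hr
C(t) = C0 * exp(-ke*t) = 351 * exp(-0.25*13)
C(13) = 13.61 mg/L


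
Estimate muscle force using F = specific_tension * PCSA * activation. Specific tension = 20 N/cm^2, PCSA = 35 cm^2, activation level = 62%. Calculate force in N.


F = sigma * PCSA * activation
F = 20 * 35 * 0.62
F = 434 N


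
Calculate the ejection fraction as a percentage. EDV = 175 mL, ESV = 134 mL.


SV = EDV - ESV = 175 - 134 = 41 mL
EF = SV/EDV * 100 = 41/175 * 100
EF = 23.43%


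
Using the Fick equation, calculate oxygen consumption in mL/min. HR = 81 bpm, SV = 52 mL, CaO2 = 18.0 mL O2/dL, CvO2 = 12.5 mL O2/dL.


CO = HR*SV = 81*52/1000 = 4.212 L/min
a-v O2 diff = 18.0 - 12.5 = 5.5 mL/dL
VO2 = CO * (CaO2-CvO2) * 10 dL/L
VO2 = 4.212 * 5.5 * 10
VO2 = 231.7 mL/min


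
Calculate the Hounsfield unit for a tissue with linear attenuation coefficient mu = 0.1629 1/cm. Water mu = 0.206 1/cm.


HU = ((mu_tissue - mu_water) / mu_water) * 1000
HU = ((0.1629 - 0.206) / 0.206) * 1000
HU = -209.2


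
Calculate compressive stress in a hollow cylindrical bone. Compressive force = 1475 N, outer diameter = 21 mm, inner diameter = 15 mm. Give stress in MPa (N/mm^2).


A = pi*(r_o^2 - r_i^2)
r_o = 10.5 mm, r_i = 7.5 mm
A = 169.646 mm^2
sigma = F/A = 1475 / 169.646
sigma = 8.695 MPa


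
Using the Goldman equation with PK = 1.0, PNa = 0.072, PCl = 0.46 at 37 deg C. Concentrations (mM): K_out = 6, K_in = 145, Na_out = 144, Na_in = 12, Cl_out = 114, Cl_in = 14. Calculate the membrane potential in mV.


Vm = (RT/F)*ln((PK*Ko + PNa*Nao + PCl*Cli)/(PK*Ki + PNa*Nai + PCl*Clo))
Numer = 22.808, Denom = 198.304
Vm = -57.8 mV


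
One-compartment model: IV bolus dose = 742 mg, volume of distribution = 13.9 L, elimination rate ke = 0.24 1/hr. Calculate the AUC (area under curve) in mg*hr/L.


C0 = Dose/Vd = 742/13.9 = 53.3813 mg/L
AUC = C0/ke = 53.3813/0.24
AUC = 222.4 mg*hr/L


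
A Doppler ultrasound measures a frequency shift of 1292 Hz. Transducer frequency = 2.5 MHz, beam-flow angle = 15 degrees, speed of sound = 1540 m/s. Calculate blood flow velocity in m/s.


v = fd * c / (2 * f0 * cos(theta))
v = 1292 * 1540 / (2 * 2.5000e+06 * cos(15))
v = 0.412 m/s


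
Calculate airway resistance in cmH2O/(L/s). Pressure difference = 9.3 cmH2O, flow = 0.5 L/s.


R = dP / flow
R = 9.3 / 0.5
R = 18.6 cmH2O/(L/s)


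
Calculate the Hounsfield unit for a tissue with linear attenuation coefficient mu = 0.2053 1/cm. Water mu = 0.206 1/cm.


HU = ((mu_tissue - mu_water) / mu_water) * 1000
HU = ((0.2053 - 0.206) / 0.206) * 1000
HU = -3.398


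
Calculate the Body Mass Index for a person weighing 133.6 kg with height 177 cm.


BMI = weight / height^2
height = 177 cm = 1.77 m
BMI = 133.6 / 1.77^2
BMI = 42.64 kg/m^2


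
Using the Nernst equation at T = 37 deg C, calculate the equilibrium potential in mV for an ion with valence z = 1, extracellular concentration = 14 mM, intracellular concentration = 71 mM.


E = (RT/(zF)) * ln(C_out/C_in)
T = 37 + 273.15 = 310.15 K
E = (8.314 * 310.15 / (1 * 96485)) * ln(14/71)
E = -43.39 mV


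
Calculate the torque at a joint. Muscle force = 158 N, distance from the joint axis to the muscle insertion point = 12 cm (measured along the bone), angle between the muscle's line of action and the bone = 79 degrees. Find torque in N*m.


Torque = F * d * sin(theta)   (moment arm = d*sin(theta))
d = 12 cm = 0.12 m
Torque = 158 * 0.12 * sin(79)
Torque = 18.61 N*m


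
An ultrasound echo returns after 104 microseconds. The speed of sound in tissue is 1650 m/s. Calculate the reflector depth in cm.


depth = c * t / 2
t = 104 us = 1.0400e-04 s
depth = 1650 * 1.0400e-04 / 2
depth = 0.0858 m = 8.58 cm


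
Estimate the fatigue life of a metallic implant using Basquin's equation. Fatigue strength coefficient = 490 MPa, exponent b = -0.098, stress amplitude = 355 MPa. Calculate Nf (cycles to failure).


sigma_a = sigma_f' * (2Nf)^b
2Nf = (sigma_a/sigma_f')^(1/b)
2Nf = (355/490)^(1/-0.098)
2Nf = 26.806623
Nf = 13.4


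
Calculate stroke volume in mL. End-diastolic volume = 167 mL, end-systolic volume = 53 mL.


SV = EDV - ESV
SV = 167 - 53
SV = 114 mL


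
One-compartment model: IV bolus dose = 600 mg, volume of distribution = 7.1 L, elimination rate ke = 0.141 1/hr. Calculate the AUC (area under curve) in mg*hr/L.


C0 = Dose/Vd = 600/7.1 = 84.507 mg/L
AUC = C0/ke = 84.507/0.141
AUC = 599.3 mg*hr/L


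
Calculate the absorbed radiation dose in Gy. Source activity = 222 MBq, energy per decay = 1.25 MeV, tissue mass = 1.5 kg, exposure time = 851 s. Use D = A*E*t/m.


A = 222 MBq = 2.2200e+08 Bq
E = 1.25 MeV = 2.0025e-13 J
D = A*E*t/m = 2.2200e+08*2.0025e-13*851/1.5
D = 0.02522 Gy


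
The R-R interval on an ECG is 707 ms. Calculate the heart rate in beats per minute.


HR = 60 / RR_interval(s)
RR = 707 ms = 0.707 s
HR = 60 / 0.707 = 84.87 bpm


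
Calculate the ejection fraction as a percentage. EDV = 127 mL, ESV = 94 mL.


SV = EDV - ESV = 127 - 94 = 33 mL
EF = SV/EDV * 100 = 33/127 * 100
EF = 25.98%


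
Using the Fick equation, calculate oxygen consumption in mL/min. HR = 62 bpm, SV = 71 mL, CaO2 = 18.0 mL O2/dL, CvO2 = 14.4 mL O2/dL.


CO = HR*SV = 62*71/1000 = 4.402 L/min
a-v O2 diff = 18.0 - 14.4 = 3.6 mL/dL
VO2 = CO * (CaO2-CvO2) * 10 dL/L
VO2 = 4.402 * 3.6 * 10
VO2 = 158.5 mL/min


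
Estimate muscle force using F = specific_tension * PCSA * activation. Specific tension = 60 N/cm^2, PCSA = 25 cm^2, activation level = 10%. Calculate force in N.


F = sigma * PCSA * activation
F = 60 * 25 * 0.1
F = 150 N


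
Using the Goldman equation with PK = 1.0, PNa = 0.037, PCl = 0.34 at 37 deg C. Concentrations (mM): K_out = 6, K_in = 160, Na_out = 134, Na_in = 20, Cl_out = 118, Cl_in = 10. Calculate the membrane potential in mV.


Vm = (RT/F)*ln((PK*Ko + PNa*Nao + PCl*Cli)/(PK*Ki + PNa*Nai + PCl*Clo))
Numer = 14.358, Denom = 200.86
Vm = -70.51 mV


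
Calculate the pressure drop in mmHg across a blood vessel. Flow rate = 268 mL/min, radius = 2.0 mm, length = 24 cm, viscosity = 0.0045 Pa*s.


dP = 8*mu*L*Q / (pi*r^4)
Q = 268 mL/min = 4.46667e-06 m^3/s
dP = 767.764 Pa = 767.764 / 133.322 mmHg = 5.759 mmHg


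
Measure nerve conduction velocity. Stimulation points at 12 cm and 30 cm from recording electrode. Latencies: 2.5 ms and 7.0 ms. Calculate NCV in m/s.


Distance = (30 - 12) / 100 = 0.18 m
dt = (7.0 - 2.5) / 1000 = 0.0045 s
NCV = dist / dt = 40 m/s


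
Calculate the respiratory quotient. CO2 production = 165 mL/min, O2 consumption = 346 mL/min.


RQ = VCO2 / VO2
RQ = 165 / 346
RQ = 0.4769


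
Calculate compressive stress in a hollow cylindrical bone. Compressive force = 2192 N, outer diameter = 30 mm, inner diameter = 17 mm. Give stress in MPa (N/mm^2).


A = pi*(r_o^2 - r_i^2)
r_o = 15 mm, r_i = 8.5 mm
A = 479.878 mm^2
sigma = F/A = 2192 / 479.878
sigma = 4.568 MPa


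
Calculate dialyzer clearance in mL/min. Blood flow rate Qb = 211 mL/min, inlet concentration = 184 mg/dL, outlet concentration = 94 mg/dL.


K = Qb * (Cb_in - Cb_out) / Cb_in
K = 211 * (184 - 94) / 184
K = 103.2 mL/min


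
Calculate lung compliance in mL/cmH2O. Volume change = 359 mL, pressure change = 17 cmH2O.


C = dV / dP
C = 359 / 17
C = 21.12 mL/cmH2O


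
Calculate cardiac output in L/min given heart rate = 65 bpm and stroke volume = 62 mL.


CO = HR * SV
CO = 65 * 62 / 1000
CO = 4.03 L/min


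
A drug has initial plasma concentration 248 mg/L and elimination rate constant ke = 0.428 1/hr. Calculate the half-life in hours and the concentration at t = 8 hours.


t_half = ln(2) / ke = 0.693147 / 0.428 = 1.62 hr
C(t) = C0 * exp(-ke*t) = 248 * exp(-0.428*8)
C(8) = 8.08 mg/L
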